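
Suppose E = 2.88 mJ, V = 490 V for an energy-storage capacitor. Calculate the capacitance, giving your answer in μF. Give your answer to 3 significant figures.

0.0240 μF

Rearranging: C = 2E/V².
E = 2.88 mJ = 0.002880 J; V = 490 V.
C = 2.399×10^-8 F
2.399×10^-8 F × (1 μF / 1.000×10^-6 F) = 0.02399 μF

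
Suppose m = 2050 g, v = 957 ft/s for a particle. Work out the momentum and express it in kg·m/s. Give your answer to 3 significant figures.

p is given directly by: p = mv.
m = 2050 g = 2.050 kg; v = 957 ft/s = 291.7 m/s.
p = 598.0 kg·m/s

598 kg·m/s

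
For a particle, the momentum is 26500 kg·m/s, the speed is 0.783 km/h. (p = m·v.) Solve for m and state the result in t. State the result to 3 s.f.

122 t

Rearranging p = m·v for m: m = p/v.
p = 26500 kg·m/s; v = 0.783 km/h = 0.2175 m/s.
m = 1.218×10^5 kg
1.218×10^5 kg × (1 t / 1000 kg) = 121.8 t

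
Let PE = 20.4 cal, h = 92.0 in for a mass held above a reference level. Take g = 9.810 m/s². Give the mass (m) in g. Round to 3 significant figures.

Rearranging: m = PE/(g·h).
PE = 20.4 cal = 85.35 J; h = 92.0 in = 2.337 m; g = 9.810 m/s².
m = 3.723 kg
3.723 kg × (1 g / 0.001000 kg) = 3723 g

3720 g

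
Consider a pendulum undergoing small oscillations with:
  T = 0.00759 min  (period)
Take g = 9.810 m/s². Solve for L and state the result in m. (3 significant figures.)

0.0515 m

Solving T = 2π√(L/g) for L: L = g·(T/2π)².
T = 0.00759 min = 0.4554 s; g = 9.810 m/s².
L = 0.05153 m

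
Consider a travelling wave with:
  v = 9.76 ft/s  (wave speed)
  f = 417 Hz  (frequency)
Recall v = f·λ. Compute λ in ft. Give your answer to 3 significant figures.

0.0234 ft

Rearranging: λ = v/f.
v = 9.76 ft/s = 2.975 m/s; f = 417 Hz.
λ = 0.007134 m
0.007134 m × (1 ft / 0.3048 m) = 0.02341 ft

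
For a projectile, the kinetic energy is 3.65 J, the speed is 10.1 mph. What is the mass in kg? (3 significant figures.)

Rearranging KE = ½mv² for m: m = 2·KE/v².
KE = 3.65 J; v = 10.1 mph = 4.515 m/s.
m = 0.3581 kg

0.358 kg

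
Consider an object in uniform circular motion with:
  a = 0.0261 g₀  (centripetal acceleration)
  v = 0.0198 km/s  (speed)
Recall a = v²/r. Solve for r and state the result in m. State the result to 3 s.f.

1530 m

Solving a = v²/r for r: r = v²/a.
a = 0.0261 g₀ = 0.2560 m/s²; v = 0.0198 km/s = 19.80 m/s.
r = 1532 m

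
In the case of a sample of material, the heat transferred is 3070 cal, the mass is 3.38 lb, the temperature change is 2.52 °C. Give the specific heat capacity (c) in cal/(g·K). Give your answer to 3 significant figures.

0.795 cal/(g·K)

Solving Q = m·c·ΔT for c: c = Q/(m·ΔT).
Q = 3070 cal = 12845 J; m = 3.38 lb = 1.533 kg; ΔT = 2.52 °C = 2.520 K.
c = 3325 J/(kg·K)
3325 J/(kg·K) × (1 cal/(g·K) / 4184 J/(kg·K)) = 0.7946 cal/(g·K)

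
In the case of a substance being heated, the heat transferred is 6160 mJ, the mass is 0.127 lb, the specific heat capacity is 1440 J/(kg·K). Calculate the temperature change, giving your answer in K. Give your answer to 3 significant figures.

0.0743 K

Rearranging: ΔT = Q/(m·c).
Q = 6160 mJ = 6.160 J; m = 0.127 lb = 0.05761 kg; c = 1440 J/(kg·K).
ΔT = 0.07426 K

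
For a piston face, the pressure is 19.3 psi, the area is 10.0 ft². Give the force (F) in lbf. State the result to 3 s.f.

Rearranging P = F/A for F: F = P·A.
P = 19.3 psi = 1.331×10^5 Pa; A = 10.0 ft² = 0.9290 m².
F = 1.236×10^5 N
1.236×10^5 N × (1 lbf / 4.448 N) = 27792 lbf

27800 lbf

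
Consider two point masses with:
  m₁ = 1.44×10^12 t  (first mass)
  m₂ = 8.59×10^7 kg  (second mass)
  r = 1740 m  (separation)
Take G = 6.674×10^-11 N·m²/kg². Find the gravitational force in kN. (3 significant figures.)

2730 kN

Directly: F = Gm₁m₂/r².
m₁ = 1.44×10^12 t = 1.440×10^15 kg; m₂ = 8.59×10^7 kg; r = 1740 m; G = 6.674×10^-11 N·m²/kg².
F = 2.727×10^6 N  (the unit combination reduces to kg·m/s² = N)
2.727×10^6 N × (1 kN / 1000 N) = 2727 kN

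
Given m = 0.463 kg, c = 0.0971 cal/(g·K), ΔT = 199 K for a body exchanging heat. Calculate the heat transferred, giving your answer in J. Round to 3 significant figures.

37400 J

Q is given directly by: Q = mcΔT.
m = 0.463 kg; c = 0.0971 cal/(g·K) = 406.3 J/(kg·K); ΔT = 199 K.
Q = 37432 J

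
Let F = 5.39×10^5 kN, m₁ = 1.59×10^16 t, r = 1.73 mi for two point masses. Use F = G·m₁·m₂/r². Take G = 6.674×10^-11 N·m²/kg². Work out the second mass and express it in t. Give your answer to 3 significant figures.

Solving F = G·m₁·m₂/r² for m₂: m₂ = F·r²/(G·m₁).
F = 5.39×10^5 kN = 5.390×10^8 N; m₁ = 1.59×10^16 t = 1.590×10^19 kg; r = 1.73 mi = 2784 m; G = 6.674×10^-11 N·m²/kg².
m₂ = 3.937×10^6 kg
3.937×10^6 kg × (1 t / 1000 kg) = 3937 t

3940 t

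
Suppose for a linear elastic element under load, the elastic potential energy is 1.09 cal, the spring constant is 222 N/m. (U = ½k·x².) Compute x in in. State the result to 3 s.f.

Rearranging: x = √(2U/k).
U = 1.09 cal = 4.561 J; k = 222 N/m.
x = 0.2027 m
0.2027 m × (1 in / 0.02540 m) = 7.980 in

7.98 in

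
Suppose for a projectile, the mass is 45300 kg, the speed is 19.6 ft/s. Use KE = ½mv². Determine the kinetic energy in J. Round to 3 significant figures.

8.08×10^5 J

KE is given directly by: KE = ½mv².
m = 45300 kg; v = 19.6 ft/s = 5.974 m/s.
KE = 8.084×10^5 J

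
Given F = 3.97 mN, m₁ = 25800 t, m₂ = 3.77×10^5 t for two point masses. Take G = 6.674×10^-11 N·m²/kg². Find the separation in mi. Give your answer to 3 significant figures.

7.95 mi

From Newton's law of gravitation: r = √(G·m₁m₂/F).
F = 3.97 mN = 0.003970 N; m₁ = 25800 t = 2.580×10^7 kg; m₂ = 3.77×10^5 t = 3.770×10^8 kg; G = 6.674×10^-11 N·m²/kg².
r = 12787 m
12787 m × (1 mi / 1609 m) = 7.946 mi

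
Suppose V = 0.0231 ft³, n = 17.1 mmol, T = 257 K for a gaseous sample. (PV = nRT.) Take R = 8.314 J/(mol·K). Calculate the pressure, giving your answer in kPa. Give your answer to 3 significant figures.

From the ideal-gas law: P = nRT/V.
V = 0.0231 ft³ = 6.541×10^-4 m³; n = 17.1 mmol = 0.01710 mol; T = 257 K; R = 8.314 J/(mol·K).
P = 55858 Pa
55858 Pa × (1 kPa / 1000 Pa) = 55.86 kPa

55.9 kPa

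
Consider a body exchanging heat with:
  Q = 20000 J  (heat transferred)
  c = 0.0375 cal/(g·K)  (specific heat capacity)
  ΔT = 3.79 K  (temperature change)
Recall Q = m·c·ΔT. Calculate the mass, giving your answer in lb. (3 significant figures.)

Rearranging Q = m·c·ΔT for m: m = Q/(c·ΔT).
Q = 20000 J; c = 0.0375 cal/(g·K) = 156.9 J/(kg·K); ΔT = 3.79 K.
m = 33.63 kg
33.63 kg × (1 lb / 0.4536 kg) = 74.15 lb

74.1 lb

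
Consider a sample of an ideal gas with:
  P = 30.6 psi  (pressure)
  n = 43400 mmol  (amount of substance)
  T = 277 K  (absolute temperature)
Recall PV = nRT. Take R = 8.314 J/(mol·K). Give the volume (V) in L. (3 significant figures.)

Rearranging PV = nRT for V: V = nRT/P.
P = 30.6 psi = 2.110×10^5 Pa; n = 43400 mmol = 43.40 mol; T = 277 K; R = 8.314 J/(mol·K).
V = 0.4737 m³
0.4737 m³ × (1 L / 0.001000 m³) = 473.7 L

474 L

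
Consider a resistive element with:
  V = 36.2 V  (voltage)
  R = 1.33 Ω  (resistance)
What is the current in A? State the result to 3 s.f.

27.2 A

Rearranging: I = V/R.
V = 36.2 V; R = 1.33 Ω.
I = 27.22 A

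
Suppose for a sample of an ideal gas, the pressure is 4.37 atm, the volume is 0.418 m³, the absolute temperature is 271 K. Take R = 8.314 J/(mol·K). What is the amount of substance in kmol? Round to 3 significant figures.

From the ideal-gas law: n = PV/(RT).
P = 4.37 atm = 4.428×10^5 Pa; V = 0.418 m³; T = 271 K; R = 8.314 J/(mol·K).
n = 82.15 mol
82.15 mol × (1 kmol / 1000 mol) = 0.08215 kmol

0.0821 kmol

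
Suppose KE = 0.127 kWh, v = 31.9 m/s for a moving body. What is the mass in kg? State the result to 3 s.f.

Rearranging KE = ½mv² for m: m = 2·KE/v².
KE = 0.127 kWh = 4.572×10^5 J; v = 31.9 m/s.
m = 898.6 kg

899 kg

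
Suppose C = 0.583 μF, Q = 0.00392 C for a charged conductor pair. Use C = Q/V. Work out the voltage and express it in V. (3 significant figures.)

Rearranging: V = Q/C.
C = 0.583 μF = 5.830×10^-7 F; Q = 0.00392 C.
V = 6724 V

6720 V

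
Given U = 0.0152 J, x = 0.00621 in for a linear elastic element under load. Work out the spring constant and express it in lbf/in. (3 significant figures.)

Rearranging U = ½k·x² for k: k = 2U/x².
U = 0.0152 J; x = 0.00621 in = 1.577×10^-4 m.
k = 1.222×10^6 N/m
1.222×10^6 N/m × (1 lbf/in / 175.1 N/m) = 6977 lbf/in

6980 lbf/in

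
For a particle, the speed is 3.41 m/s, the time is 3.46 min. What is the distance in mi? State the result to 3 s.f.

Solving v = d/t for d: d = v·t.
v = 3.41 m/s; t = 3.46 min = 207.6 s.
d = 707.9 m
707.9 m × (1 mi / 1609 m) = 0.4399 mi

0.440 mi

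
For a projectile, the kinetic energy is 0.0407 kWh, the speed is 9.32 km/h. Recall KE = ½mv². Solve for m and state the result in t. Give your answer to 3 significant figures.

Solving KE = ½mv² for m: m = 2·KE/v².
KE = 0.0407 kWh = 1.465×10^5 J; v = 9.32 km/h = 2.589 m/s.
m = 43722 kg
43722 kg × (1 t / 1000 kg) = 43.72 t

43.7 t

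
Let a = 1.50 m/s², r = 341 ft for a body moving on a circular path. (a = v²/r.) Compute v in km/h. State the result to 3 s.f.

Rearranging a = v²/r for v: v = √(a·r).
a = 1.50 m/s²; r = 341 ft = 103.9 m.
v = 12.49 m/s
12.49 m/s × (1 km/h / 0.2778 m/s) = 44.95 km/h

45.0 km/h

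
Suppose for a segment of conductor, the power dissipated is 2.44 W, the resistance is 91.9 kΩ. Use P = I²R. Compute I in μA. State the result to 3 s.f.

5150 μA

Rearranging: I = √(P/R).
P = 2.44 W; R = 91.9 kΩ = 91900 Ω.
I = 0.005153 A
0.005153 A × (1 μA / 1.000×10^-6 A) = 5153 μA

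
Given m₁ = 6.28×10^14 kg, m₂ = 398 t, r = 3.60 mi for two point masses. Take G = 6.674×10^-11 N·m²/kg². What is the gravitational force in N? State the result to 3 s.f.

F is given directly by: F = Gm₁m₂/r².
m₁ = 6.28×10^14 kg; m₂ = 398 t = 3.980×10^5 kg; r = 3.60 mi = 5794 m; G = 6.674×10^-11 N·m²/kg².
F = 497.0 N  (the unit combination reduces to kg·m/s² = N)

497 N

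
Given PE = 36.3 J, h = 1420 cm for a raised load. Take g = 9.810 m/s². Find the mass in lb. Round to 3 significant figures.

0.574 lb

Rearranging: m = PE/(g·h).
PE = 36.3 J; h = 1420 cm = 14.20 m; g = 9.810 m/s².
m = 0.2606 kg
0.2606 kg × (1 lb / 0.4536 kg) = 0.5745 lb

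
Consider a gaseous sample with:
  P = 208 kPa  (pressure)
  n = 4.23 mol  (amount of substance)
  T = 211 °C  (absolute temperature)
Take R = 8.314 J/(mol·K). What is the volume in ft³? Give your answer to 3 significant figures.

From the ideal-gas law: V = nRT/P.
P = 208 kPa = 2.080×10^5 Pa; n = 4.23 mol; T = 211 °C = 484.1 K; R = 8.314 J/(mol·K).
V = 0.08186 m³
0.08186 m³ × (1 ft³ / 0.02832 m³) = 2.891 ft³

2.89 ft³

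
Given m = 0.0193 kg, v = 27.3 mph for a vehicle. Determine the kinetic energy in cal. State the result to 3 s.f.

Directly: KE = ½mv².
m = 0.0193 kg; v = 27.3 mph = 12.20 m/s.
KE = 1.437 J
1.437 J × (1 cal / 4.184 J) = 0.3435 cal

0.344 cal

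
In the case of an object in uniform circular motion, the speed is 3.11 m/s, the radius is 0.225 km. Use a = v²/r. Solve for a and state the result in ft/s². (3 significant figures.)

Directly: a = v²/r.
v = 3.11 m/s; r = 0.225 km = 225.0 m.
a = 0.04299 m/s²
0.04299 m/s² × (1 ft/s² / 0.3048 m/s²) = 0.1410 ft/s²

0.141 ft/s²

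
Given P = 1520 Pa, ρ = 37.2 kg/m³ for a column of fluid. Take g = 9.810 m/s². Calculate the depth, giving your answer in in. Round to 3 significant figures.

164 in

Solving P = ρ·g·h for h: h = P/(ρ·g).
P = 1520 Pa; ρ = 37.2 kg/m³; g = 9.810 m/s².
h = 4.165 m
4.165 m × (1 in / 0.02540 m) = 164.0 in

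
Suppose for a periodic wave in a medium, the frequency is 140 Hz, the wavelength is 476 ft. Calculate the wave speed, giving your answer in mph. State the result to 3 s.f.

v is given directly by: v = fλ.
f = 140 Hz; λ = 476 ft = 145.1 m.
v = 20312 m/s
20312 m/s × (1 mph / 0.4470 m/s) = 45436 mph

45400 mph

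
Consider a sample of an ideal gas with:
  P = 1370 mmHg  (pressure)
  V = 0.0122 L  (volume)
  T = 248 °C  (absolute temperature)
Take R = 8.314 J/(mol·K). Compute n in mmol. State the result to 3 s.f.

From the ideal-gas law: n = PV/(RT).
P = 1370 mmHg = 1.827×10^5 Pa; V = 0.0122 L = 1.220×10^-5 m³; T = 248 °C = 521.1 K; R = 8.314 J/(mol·K).
n = 5.143×10^-4 mol
5.143×10^-4 mol × (1 mmol / 0.001000 mol) = 0.5143 mmol

0.514 mmol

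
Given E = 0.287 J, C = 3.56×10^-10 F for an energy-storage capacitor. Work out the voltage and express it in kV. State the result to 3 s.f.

Rearranging: V = √(2E/C).
E = 0.287 J; C = 3.56×10^-10 F.
V = 40154 V  (the unit combination reduces to kg·m²/(A·s³) = V)
40154 V × (1 kV / 1000 V) = 40.15 kV

40.2 kV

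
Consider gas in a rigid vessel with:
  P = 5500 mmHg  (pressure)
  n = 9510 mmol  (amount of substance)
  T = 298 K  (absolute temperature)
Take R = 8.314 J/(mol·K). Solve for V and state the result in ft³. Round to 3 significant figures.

Rearranging: V = nRT/P.
P = 5500 mmHg = 7.333×10^5 Pa; n = 9510 mmol = 9.510 mol; T = 298 K; R = 8.314 J/(mol·K).
V = 0.03213 m³
0.03213 m³ × (1 ft³ / 0.02832 m³) = 1.135 ft³

1.13 ft³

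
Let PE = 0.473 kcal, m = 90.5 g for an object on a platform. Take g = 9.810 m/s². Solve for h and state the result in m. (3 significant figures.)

Rearranging: h = PE/(m·g).
PE = 0.473 kcal = 1979 J; m = 90.5 g = 0.09050 kg; g = 9.810 m/s².
h = 2229 m

2230 m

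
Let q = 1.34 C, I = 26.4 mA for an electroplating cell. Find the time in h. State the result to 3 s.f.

0.0141 h

Rearranging q = I·t for t: t = q/I.
q = 1.34 C; I = 26.4 mA = 0.02640 A.
t = 50.76 s
50.76 s × (1 h / 3600 s) = 0.01410 h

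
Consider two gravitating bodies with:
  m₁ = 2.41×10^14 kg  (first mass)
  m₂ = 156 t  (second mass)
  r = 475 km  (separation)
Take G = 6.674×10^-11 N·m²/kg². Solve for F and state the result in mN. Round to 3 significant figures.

From Newton's law of gravitation: F = Gm₁m₂/r².
m₁ = 2.41×10^14 kg; m₂ = 156 t = 1.560×10^5 kg; r = 475 km = 4.750×10^5 m; G = 6.674×10^-11 N·m²/kg².
F = 0.01112 N
0.01112 N × (1 mN / 0.001000 N) = 11.12 mN

11.1 mN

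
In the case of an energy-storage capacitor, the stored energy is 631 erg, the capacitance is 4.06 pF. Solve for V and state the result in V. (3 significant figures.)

5580 V

Rearranging E = ½C·V² for V: V = √(2E/C).
E = 631 erg = 6.310×10^-5 J; C = 4.06 pF = 4.060×10^-12 F.
V = 5575 V  (the unit combination reduces to kg·m²/(A·s³) = V)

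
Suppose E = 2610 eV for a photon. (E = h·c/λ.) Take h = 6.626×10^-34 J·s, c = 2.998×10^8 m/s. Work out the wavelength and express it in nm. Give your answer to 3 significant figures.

Solving E = h·c/λ for λ: λ = hc/E.
E = 2610 eV = 4.182×10^-16 J; h = 6.626×10^-34 J·s; c = 2.998×10^8 m/s.
λ = 4.750×10^-10 m
4.750×10^-10 m × (1 nm / 1.000×10^-9 m) = 0.4750 nm

0.475 nm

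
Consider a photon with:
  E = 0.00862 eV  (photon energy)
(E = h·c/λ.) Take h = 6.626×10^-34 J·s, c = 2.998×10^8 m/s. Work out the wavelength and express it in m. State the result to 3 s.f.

Rearranging: λ = hc/E.
E = 0.00862 eV = 1.381×10^-21 J; h = 6.626×10^-34 J·s; c = 2.998×10^8 m/s.
λ = 1.438×10^-4 m

1.44×10^-4 m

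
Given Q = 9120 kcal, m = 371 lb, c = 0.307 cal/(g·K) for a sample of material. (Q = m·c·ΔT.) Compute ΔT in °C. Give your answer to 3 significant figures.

177 °C

Rearranging Q = m·c·ΔT for ΔT: ΔT = Q/(m·c).
Q = 9120 kcal = 3.816×10^7 J; m = 371 lb = 168.3 kg; c = 0.307 cal/(g·K) = 1284 J/(kg·K).
ΔT = 176.5 K
Since 1 °C = 1 K, 176.5 °C.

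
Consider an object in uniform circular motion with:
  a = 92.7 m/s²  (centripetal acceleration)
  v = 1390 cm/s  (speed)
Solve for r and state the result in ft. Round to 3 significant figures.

Solving a = v²/r for r: r = v²/a.
a = 92.7 m/s²; v = 1390 cm/s = 13.90 m/s.
r = 2.084 m
2.084 m × (1 ft / 0.3048 m) = 6.838 ft

6.84 ft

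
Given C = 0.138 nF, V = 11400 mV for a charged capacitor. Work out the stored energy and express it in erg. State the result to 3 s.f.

0.0897 erg

E is given directly by: E = ½CV².
C = 0.138 nF = 1.380×10^-10 F; V = 11400 mV = 11.40 V.
E = 8.967×10^-9 J  (the unit combination reduces to kg·m²/s² = J)
8.967×10^-9 J × (1 erg / 1.000×10^-7 J) = 0.08967 erg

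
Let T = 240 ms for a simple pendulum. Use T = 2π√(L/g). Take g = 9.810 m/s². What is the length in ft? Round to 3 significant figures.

0.0470 ft

Rearranging: L = g·(T/2π)².
T = 240 ms = 0.2400 s; g = 9.810 m/s².
L = 0.01431 m
0.01431 m × (1 ft / 0.3048 m) = 0.04696 ft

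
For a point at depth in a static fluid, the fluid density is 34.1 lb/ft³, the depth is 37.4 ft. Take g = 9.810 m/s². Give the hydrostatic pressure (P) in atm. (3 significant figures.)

Directly: P = ρgh.
ρ = 34.1 lb/ft³ = 546.2 kg/m³; h = 37.4 ft = 11.40 m; g = 9.810 m/s².
P = 61084 Pa
61084 Pa × (1 atm / 1.013×10^5 Pa) = 0.6029 atm

0.603 atm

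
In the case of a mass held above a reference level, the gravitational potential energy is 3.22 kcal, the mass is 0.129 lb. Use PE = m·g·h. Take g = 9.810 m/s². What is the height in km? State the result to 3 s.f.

23.5 km

Solving PE = m·g·h for h: h = PE/(m·g).
PE = 3.22 kcal = 13472 J; m = 0.129 lb = 0.05851 kg; g = 9.810 m/s².
h = 23471 m
23471 m × (1 km / 1000 m) = 23.47 km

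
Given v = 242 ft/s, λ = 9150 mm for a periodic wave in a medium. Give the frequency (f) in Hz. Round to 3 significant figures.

8.06 Hz

Solving v = f·λ for f: f = v/λ.
v = 242 ft/s = 73.76 m/s; λ = 9150 mm = 9.150 m.
f = 8.061 Hz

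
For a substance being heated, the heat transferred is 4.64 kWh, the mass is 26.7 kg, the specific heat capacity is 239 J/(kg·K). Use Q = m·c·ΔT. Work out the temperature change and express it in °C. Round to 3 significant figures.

2620 °C

Rearranging: ΔT = Q/(m·c).
Q = 4.64 kWh = 1.670×10^7 J; m = 26.7 kg; c = 239 J/(kg·K).
ΔT = 2618 K
Since 1 °C = 1 K, 2618 °C.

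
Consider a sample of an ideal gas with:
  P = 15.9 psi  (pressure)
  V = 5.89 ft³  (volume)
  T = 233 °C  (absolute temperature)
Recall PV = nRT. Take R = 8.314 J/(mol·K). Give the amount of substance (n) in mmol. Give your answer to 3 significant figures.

From the ideal-gas law: n = PV/(RT).
P = 15.9 psi = 1.096×10^5 Pa; V = 5.89 ft³ = 0.1668 m³; T = 233 °C = 506.1 K; R = 8.314 J/(mol·K).
n = 4.345 mol
4.345 mol × (1 mmol / 0.001000 mol) = 4345 mmol

4340 mmol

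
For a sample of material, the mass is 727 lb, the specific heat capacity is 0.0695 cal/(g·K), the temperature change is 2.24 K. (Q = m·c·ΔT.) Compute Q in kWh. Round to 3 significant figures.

Q is given directly by: Q = mcΔT.
m = 727 lb = 329.8 kg; c = 0.0695 cal/(g·K) = 290.8 J/(kg·K); ΔT = 2.24 K.
Q = 2.148×10^5 J
2.148×10^5 J × (1 kWh / 3.600×10^6 J) = 0.05967 kWh

0.0597 kWh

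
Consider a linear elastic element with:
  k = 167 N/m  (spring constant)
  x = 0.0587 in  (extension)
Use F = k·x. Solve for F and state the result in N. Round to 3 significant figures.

0.249 N

From Hooke's law: F = kx.
k = 167 N/m; x = 0.0587 in = 0.001491 m.
F = 0.2490 N  (the unit combination reduces to kg·m/s² = N)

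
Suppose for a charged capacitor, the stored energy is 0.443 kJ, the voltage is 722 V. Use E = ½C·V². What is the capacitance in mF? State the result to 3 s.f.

Rearranging E = ½C·V² for C: C = 2E/V².
E = 0.443 kJ = 443.0 J; V = 722 V.
C = 0.001700 F
0.001700 F × (1 mF / 0.001000 F) = 1.700 mF

1.70 mF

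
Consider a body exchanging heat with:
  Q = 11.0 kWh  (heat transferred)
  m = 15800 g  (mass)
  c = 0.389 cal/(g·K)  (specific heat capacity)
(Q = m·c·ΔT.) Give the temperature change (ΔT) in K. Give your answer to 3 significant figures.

Rearranging: ΔT = Q/(m·c).
Q = 11.0 kWh = 3.960×10^7 J; m = 15800 g = 15.80 kg; c = 0.389 cal/(g·K) = 1628 J/(kg·K).
ΔT = 1540 K

1540 K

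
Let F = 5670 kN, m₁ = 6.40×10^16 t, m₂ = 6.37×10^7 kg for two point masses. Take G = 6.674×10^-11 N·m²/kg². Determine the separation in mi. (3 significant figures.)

136 mi

Rearranging: r = √(G·m₁m₂/F).
F = 5670 kN = 5.670×10^6 N; m₁ = 6.40×10^16 t = 6.400×10^19 kg; m₂ = 6.37×10^7 kg; G = 6.674×10^-11 N·m²/kg².
r = 2.191×10^5 m
2.191×10^5 m × (1 mi / 1609 m) = 136.1 mi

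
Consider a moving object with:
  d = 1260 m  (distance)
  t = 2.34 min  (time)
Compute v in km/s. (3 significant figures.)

0.00897 km/s

Directly: v = d/t.
d = 1260 m; t = 2.34 min = 140.4 s.
v = 8.974 m/s
8.974 m/s × (1 km/s / 1000 m/s) = 0.008974 km/s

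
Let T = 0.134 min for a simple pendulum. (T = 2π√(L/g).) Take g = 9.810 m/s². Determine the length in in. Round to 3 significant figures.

Rearranging T = 2π√(L/g) for L: L = g·(T/2π)².
T = 0.134 min = 8.040 s; g = 9.810 m/s².
L = 16.06 m
16.06 m × (1 in / 0.02540 m) = 632.4 in

632 in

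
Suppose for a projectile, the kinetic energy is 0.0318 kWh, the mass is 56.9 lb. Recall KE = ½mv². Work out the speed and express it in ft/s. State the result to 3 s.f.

Rearranging KE = ½mv² for v: v = √(2·KE/m).
KE = 0.0318 kWh = 1.145×10^5 J; m = 56.9 lb = 25.81 kg.
v = 94.19 m/s
94.19 m/s × (1 ft/s / 0.3048 m/s) = 309.0 ft/s

309 ft/s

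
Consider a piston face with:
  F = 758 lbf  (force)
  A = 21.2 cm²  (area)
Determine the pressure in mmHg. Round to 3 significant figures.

11900 mmHg

Directly: P = F/A.
F = 758 lbf = 3372 N; A = 21.2 cm² = 0.002120 m².
P = 1.590×10^6 Pa
1.590×10^6 Pa × (1 mmHg / 133.3 Pa) = 11929 mmHg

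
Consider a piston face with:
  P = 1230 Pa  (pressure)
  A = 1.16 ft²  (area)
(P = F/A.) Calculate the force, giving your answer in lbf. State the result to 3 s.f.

Solving P = F/A for F: F = P·A.
P = 1230 Pa; A = 1.16 ft² = 0.1078 m².
F = 132.6 N
132.6 N × (1 lbf / 4.448 N) = 29.80 lbf

29.8 lbf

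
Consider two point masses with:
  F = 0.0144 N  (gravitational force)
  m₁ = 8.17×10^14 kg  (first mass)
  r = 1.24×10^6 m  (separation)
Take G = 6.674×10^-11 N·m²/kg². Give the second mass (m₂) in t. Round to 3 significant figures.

406 t

Rearranging F = G·m₁·m₂/r² for m₂: m₂ = F·r²/(G·m₁).
F = 0.0144 N; m₁ = 8.17×10^14 kg; r = 1.24×10^6 m; G = 6.674×10^-11 N·m²/kg².
m₂ = 4.061×10^5 kg
4.061×10^5 kg × (1 t / 1000 kg) = 406.1 t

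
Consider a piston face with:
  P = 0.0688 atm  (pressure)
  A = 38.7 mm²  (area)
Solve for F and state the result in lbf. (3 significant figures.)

Rearranging: F = P·A.
P = 0.0688 atm = 6971 Pa; A = 38.7 mm² = 3.870×10^-5 m².
F = 0.2698 N  (the unit combination reduces to kg·m/s² = N)
0.2698 N × (1 lbf / 4.448 N) = 0.06065 lbf

0.0606 lbf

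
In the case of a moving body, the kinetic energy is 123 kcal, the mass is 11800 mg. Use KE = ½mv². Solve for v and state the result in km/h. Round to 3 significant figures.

Rearranging: v = √(2·KE/m).
KE = 123 kcal = 5.146×10^5 J; m = 11800 mg = 0.01180 kg.
v = 9339 m/s
9339 m/s × (1 km/h / 0.2778 m/s) = 33622 km/h

33600 km/h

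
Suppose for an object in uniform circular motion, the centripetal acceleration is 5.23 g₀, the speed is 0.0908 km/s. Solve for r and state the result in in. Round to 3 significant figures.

Rearranging a = v²/r for r: r = v²/a.
a = 5.23 g₀ = 51.29 m/s²; v = 0.0908 km/s = 90.80 m/s.
r = 160.7 m
160.7 m × (1 in / 0.02540 m) = 6329 in

6330 in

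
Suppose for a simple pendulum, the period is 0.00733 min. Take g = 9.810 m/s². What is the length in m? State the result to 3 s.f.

Solving T = 2π√(L/g) for L: L = g·(T/2π)².
T = 0.00733 min = 0.4398 s; g = 9.810 m/s².
L = 0.04806 m

0.0481 m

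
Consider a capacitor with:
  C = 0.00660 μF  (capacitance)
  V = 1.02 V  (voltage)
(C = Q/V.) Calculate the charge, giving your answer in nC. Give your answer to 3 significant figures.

6.73 nC

Rearranging C = Q/V for Q: Q = CV.
C = 0.00660 μF = 6.600×10^-9 F; V = 1.02 V.
Q = 6.732×10^-9 C
6.732×10^-9 C × (1 nC / 1.000×10^-9 C) = 6.732 nC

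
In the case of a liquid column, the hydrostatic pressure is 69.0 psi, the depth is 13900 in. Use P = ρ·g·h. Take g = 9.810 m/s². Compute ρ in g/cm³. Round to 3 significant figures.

Solving P = ρ·g·h for ρ: ρ = P/(g·h).
P = 69.0 psi = 4.757×10^5 Pa; h = 13900 in = 353.1 m; g = 9.810 m/s².
ρ = 137.4 kg/m³
137.4 kg/m³ × (1 g/cm³ / 1000 kg/m³) = 0.1374 g/cm³

0.137 g/cm³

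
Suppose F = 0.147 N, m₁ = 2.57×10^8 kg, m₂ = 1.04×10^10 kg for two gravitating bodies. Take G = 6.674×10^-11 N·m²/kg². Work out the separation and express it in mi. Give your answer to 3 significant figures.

Rearranging F = G·m₁·m₂/r² for r: r = √(G·m₁m₂/F).
F = 0.147 N; m₁ = 2.57×10^8 kg; m₂ = 1.04×10^10 kg; G = 6.674×10^-11 N·m²/kg².
r = 34835 m
34835 m × (1 mi / 1609 m) = 21.65 mi

21.6 mi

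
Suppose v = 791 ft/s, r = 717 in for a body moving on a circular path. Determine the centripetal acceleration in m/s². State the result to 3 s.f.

Directly: a = v²/r.
v = 791 ft/s = 241.1 m/s; r = 717 in = 18.21 m.
a = 3192 m/s²

3190 m/s²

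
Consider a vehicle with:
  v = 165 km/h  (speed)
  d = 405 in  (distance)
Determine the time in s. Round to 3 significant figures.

Solving v = d/t for t: t = d/v.
v = 165 km/h = 45.83 m/s; d = 405 in = 10.29 m.
t = 0.2244 s

0.224 s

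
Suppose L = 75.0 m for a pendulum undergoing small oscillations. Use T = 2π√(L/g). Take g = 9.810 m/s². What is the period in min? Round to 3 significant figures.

0.290 min

T is given directly by: T = 2π√(L/g).
L = 75.0 m; g = 9.810 m/s².
T = 17.37 s
17.37 s × (1 min / 60.00 s) = 0.2896 min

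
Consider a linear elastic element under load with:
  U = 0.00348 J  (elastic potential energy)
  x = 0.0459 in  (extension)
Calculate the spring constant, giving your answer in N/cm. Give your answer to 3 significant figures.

Rearranging U = ½k·x² for k: k = 2U/x².
U = 0.00348 J; x = 0.0459 in = 0.001166 m.
k = 5121 N/m
5121 N/m × (1 N/cm / 100.0 N/m) = 51.21 N/cm

51.2 N/cm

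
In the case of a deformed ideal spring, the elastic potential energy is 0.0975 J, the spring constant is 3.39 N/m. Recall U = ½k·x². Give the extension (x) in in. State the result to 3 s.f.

Rearranging: x = √(2U/k).
U = 0.0975 J; k = 3.39 N/m.
x = 0.2398 m
0.2398 m × (1 in / 0.02540 m) = 9.442 in

9.44 in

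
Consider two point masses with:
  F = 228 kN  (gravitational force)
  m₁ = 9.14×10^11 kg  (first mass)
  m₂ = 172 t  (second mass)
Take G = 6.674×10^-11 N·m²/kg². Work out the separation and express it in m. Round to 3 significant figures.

Rearranging F = G·m₁·m₂/r² for r: r = √(G·m₁m₂/F).
F = 228 kN = 2.280×10^5 N; m₁ = 9.14×10^11 kg; m₂ = 172 t = 1.720×10^5 kg; G = 6.674×10^-11 N·m²/kg².
r = 6.784 m

6.78 m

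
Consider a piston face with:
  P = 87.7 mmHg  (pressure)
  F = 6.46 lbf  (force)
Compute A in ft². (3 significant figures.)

Rearranging P = F/A for A: A = F/P.
P = 87.7 mmHg = 11692 Pa; F = 6.46 lbf = 28.74 N.
A = 0.002458 m²
0.002458 m² × (1 ft² / 0.09290 m²) = 0.02645 ft²

0.0265 ft²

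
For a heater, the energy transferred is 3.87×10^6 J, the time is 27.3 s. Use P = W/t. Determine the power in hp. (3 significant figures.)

P is given directly by: P = W/t.
W = 3.87×10^6 J; t = 27.3 s.
P = 1.418×10^5 W  (the unit combination reduces to kg·m²/s³ = W)
1.418×10^5 W × (1 hp / 745.7 W) = 190.1 hp

190 hp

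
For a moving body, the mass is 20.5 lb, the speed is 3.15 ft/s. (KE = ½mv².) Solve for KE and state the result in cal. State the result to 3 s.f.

1.02 cal

KE is given directly by: KE = ½mv².
m = 20.5 lb = 9.299 kg; v = 3.15 ft/s = 0.9601 m/s.
KE = 4.286 J  (the unit combination reduces to kg·m²/s² = J)
4.286 J × (1 cal / 4.184 J) = 1.024 cal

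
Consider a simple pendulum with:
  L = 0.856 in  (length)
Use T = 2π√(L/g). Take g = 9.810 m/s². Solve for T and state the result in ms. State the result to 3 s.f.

T is given directly by: T = 2π√(L/g).
L = 0.856 in = 0.02174 m; g = 9.810 m/s².
T = 0.2958 s
0.2958 s × (1 ms / 0.001000 s) = 295.8 ms

296 ms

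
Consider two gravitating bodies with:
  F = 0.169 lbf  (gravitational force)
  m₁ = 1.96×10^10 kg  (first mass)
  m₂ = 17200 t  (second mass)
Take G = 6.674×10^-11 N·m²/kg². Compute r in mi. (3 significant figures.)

3.40 mi

From Newton's law of gravitation: r = √(G·m₁m₂/F).
F = 0.169 lbf = 0.7517 N; m₁ = 1.96×10^10 kg; m₂ = 17200 t = 1.720×10^7 kg; G = 6.674×10^-11 N·m²/kg².
r = 5471 m
5471 m × (1 mi / 1609 m) = 3.399 mi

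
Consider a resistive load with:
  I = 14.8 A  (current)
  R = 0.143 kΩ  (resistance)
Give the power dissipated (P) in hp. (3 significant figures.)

42.0 hp

P is given directly by: P = I²R.
I = 14.8 A; R = 0.143 kΩ = 143.0 Ω.
P = 31323 W  (the unit combination reduces to kg·m²/s³ = W)
31323 W × (1 hp / 745.7 W) = 42.00 hp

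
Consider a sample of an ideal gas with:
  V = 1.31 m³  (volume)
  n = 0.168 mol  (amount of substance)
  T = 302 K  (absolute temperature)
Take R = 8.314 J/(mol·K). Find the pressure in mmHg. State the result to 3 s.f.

Directly: P = nRT/V.
V = 1.31 m³; n = 0.168 mol; T = 302 K; R = 8.314 J/(mol·K).
P = 322.0 Pa
322.0 Pa × (1 mmHg / 133.3 Pa) = 2.415 mmHg

2.42 mmHg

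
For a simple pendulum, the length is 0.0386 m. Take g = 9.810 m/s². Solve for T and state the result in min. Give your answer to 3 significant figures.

0.00657 min

T is given directly by: T = 2π√(L/g).
L = 0.0386 m; g = 9.810 m/s².
T = 0.3941 s
0.3941 s × (1 min / 60.00 s) = 0.006569 min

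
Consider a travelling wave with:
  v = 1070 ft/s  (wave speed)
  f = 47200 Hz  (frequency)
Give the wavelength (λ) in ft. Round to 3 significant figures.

Rearranging: λ = v/f.
v = 1070 ft/s = 326.1 m/s; f = 47200 Hz.
λ = 0.006910 m
0.006910 m × (1 ft / 0.3048 m) = 0.02267 ft

0.0227 ft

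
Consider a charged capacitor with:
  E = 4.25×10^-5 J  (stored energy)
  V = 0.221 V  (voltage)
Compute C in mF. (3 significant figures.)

Solving E = ½C·V² for C: C = 2E/V².
E = 4.25×10^-5 J; V = 0.221 V.
C = 0.001740 F
0.001740 F × (1 mF / 0.001000 F) = 1.740 mF

1.74 mF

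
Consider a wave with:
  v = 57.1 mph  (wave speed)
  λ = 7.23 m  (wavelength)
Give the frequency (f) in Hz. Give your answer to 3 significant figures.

Rearranging: f = v/λ.
v = 57.1 mph = 25.53 m/s; λ = 7.23 m.
f = 3.531 Hz

3.53 Hz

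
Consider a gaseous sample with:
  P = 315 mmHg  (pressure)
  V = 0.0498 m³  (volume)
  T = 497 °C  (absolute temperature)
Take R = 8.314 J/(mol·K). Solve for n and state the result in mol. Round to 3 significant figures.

0.327 mol

From the ideal-gas law: n = PV/(RT).
P = 315 mmHg = 41996 Pa; V = 0.0498 m³; T = 497 °C = 770.1 K; R = 8.314 J/(mol·K).
n = 0.3266 mol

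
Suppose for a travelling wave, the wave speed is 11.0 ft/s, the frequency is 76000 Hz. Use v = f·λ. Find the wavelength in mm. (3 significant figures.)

Solving v = f·λ for λ: λ = v/f.
v = 11.0 ft/s = 3.353 m/s; f = 76000 Hz.
λ = 4.412×10^-5 m
4.412×10^-5 m × (1 mm / 0.001000 m) = 0.04412 mm

0.0441 mm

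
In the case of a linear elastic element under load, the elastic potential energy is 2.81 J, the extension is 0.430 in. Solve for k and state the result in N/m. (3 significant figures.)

47100 N/m

Rearranging U = ½k·x² for k: k = 2U/x².
U = 2.81 J; x = 0.430 in = 0.01092 m.
k = 47112 N/m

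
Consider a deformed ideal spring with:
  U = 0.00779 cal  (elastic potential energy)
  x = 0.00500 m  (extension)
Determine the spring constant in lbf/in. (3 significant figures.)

Solving U = ½k·x² for k: k = 2U/x².
U = 0.00779 cal = 0.03259 J; x = 0.00500 m.
k = 2607 N/m
2607 N/m × (1 lbf/in / 175.1 N/m) = 14.89 lbf/in

14.9 lbf/in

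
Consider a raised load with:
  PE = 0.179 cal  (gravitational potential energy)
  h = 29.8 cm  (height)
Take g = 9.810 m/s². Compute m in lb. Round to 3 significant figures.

0.565 lb

Solving PE = m·g·h for m: m = PE/(g·h).
PE = 0.179 cal = 0.7489 J; h = 29.8 cm = 0.2980 m; g = 9.810 m/s².
m = 0.2562 kg
0.2562 kg × (1 lb / 0.4536 kg) = 0.5648 lb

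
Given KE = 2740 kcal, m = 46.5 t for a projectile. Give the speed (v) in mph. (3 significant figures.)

49.7 mph

Rearranging KE = ½mv² for v: v = √(2·KE/m).
KE = 2740 kcal = 1.146×10^7 J; m = 46.5 t = 46500 kg.
v = 22.21 m/s
22.21 m/s × (1 mph / 0.4470 m/s) = 49.67 mph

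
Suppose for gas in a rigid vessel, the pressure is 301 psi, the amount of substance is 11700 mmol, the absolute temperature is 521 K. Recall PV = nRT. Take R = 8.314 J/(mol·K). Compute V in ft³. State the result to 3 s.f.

0.862 ft³

From the ideal-gas law: V = nRT/P.
P = 301 psi = 2.075×10^6 Pa; n = 11700 mmol = 11.70 mol; T = 521 K; R = 8.314 J/(mol·K).
V = 0.02442 m³
0.02442 m³ × (1 ft³ / 0.02832 m³) = 0.8624 ft³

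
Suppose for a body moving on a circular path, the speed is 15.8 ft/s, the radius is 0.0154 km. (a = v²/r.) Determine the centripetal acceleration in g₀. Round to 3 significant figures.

0.154 g₀

Directly: a = v²/r.
v = 15.8 ft/s = 4.816 m/s; r = 0.0154 km = 15.40 m.
a = 1.506 m/s²
1.506 m/s² × (1 g₀ / 9.807 m/s²) = 0.1536 g₀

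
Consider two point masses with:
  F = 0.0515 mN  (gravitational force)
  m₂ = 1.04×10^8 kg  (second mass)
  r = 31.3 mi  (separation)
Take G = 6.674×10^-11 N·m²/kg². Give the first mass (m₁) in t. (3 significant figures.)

Solving F = G·m₁·m₂/r² for m₁: m₁ = F·r²/(G·m₂).
F = 0.0515 mN = 5.150×10^-5 N; m₂ = 1.04×10^8 kg; r = 31.3 mi = 50372 m; G = 6.674×10^-11 N·m²/kg².
m₁ = 1.883×10^7 kg
1.883×10^7 kg × (1 t / 1000 kg) = 18827 t

18800 t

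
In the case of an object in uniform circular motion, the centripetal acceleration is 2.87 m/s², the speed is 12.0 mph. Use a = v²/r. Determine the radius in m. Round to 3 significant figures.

10.0 m

Solving a = v²/r for r: r = v²/a.
a = 2.87 m/s²; v = 12.0 mph = 5.364 m/s.
r = 10.03 m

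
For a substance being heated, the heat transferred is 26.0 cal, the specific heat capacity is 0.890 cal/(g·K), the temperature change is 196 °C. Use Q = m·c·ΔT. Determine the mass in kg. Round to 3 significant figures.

1.49×10^-4 kg

Solving Q = m·c·ΔT for m: m = Q/(c·ΔT).
Q = 26.0 cal = 108.8 J; c = 0.890 cal/(g·K) = 3724 J/(kg·K); ΔT = 196 °C = 196.0 K.
m = 1.490×10^-4 kg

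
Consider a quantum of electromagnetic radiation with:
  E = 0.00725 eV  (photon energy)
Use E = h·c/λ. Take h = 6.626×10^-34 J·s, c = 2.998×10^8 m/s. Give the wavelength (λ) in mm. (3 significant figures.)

0.171 mm

Rearranging E = h·c/λ for λ: λ = hc/E.
E = 0.00725 eV = 1.162×10^-21 J; h = 6.626×10^-34 J·s; c = 2.998×10^8 m/s.
λ = 1.710×10^-4 m
1.710×10^-4 m × (1 mm / 0.001000 m) = 0.1710 mm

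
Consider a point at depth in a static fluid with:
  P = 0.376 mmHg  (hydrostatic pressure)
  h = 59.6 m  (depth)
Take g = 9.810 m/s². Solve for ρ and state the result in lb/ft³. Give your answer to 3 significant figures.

0.00535 lb/ft³

Rearranging: ρ = P/(g·h).
P = 0.376 mmHg = 50.13 Pa; h = 59.6 m; g = 9.810 m/s².
ρ = 0.08574 kg/m³
0.08574 kg/m³ × (1 lb/ft³ / 16.02 kg/m³) = 0.005352 lb/ft³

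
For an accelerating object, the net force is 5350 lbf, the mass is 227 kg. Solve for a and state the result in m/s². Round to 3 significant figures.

Rearranging F = m·a for a: a = F/m.
F = 5350 lbf = 23798 N; m = 227 kg.
a = 104.8 m/s²

105 m/s²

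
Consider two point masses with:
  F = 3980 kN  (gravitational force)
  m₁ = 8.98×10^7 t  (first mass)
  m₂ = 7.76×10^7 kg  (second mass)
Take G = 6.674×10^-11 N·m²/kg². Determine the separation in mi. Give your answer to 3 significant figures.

0.00672 mi

From Newton's law of gravitation: r = √(G·m₁m₂/F).
F = 3980 kN = 3.980×10^6 N; m₁ = 8.98×10^7 t = 8.980×10^10 kg; m₂ = 7.76×10^7 kg; G = 6.674×10^-11 N·m²/kg².
r = 10.81 m
10.81 m × (1 mi / 1609 m) = 0.006717 mi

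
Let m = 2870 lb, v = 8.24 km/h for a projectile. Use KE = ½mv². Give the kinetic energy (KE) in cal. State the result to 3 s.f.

815 cal

KE is given directly by: KE = ½mv².
m = 2870 lb = 1302 kg; v = 8.24 km/h = 2.289 m/s.
KE = 3410 J  (the unit combination reduces to kg·m²/s² = J)
3410 J × (1 cal / 4.184 J) = 815.0 cal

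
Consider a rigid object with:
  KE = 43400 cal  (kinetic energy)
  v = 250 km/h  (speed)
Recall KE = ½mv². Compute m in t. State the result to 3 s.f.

0.0753 t

Rearranging: m = 2·KE/v².
KE = 43400 cal = 1.816×10^5 J; v = 250 km/h = 69.44 m/s.
m = 75.31 kg
75.31 kg × (1 t / 1000 kg) = 0.07531 t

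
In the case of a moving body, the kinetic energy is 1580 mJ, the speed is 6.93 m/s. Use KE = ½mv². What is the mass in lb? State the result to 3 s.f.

0.145 lb

Rearranging KE = ½mv² for m: m = 2·KE/v².
KE = 1580 mJ = 1.580 J; v = 6.93 m/s.
m = 0.06580 kg
0.06580 kg × (1 lb / 0.4536 kg) = 0.1451 lb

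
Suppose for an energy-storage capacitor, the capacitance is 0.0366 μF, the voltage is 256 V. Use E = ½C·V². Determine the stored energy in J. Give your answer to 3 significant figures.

0.00120 J

Directly: E = ½CV².
C = 0.0366 μF = 3.660×10^-8 F; V = 256 V.
E = 0.001199 J  (the unit combination reduces to kg·m²/s² = J)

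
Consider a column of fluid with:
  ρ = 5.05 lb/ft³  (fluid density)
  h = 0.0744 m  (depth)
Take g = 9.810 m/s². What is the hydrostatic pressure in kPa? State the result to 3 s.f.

0.0590 kPa

Directly: P = ρgh.
ρ = 5.05 lb/ft³ = 80.89 kg/m³; h = 0.0744 m; g = 9.810 m/s².
P = 59.04 Pa
59.04 Pa × (1 kPa / 1000 Pa) = 0.05904 kPa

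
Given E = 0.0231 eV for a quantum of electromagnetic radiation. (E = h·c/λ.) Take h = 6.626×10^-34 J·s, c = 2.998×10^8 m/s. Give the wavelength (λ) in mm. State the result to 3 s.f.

0.0537 mm

Solving E = h·c/λ for λ: λ = hc/E.
E = 0.0231 eV = 3.701×10^-21 J; h = 6.626×10^-34 J·s; c = 2.998×10^8 m/s.
λ = 5.367×10^-5 m
5.367×10^-5 m × (1 mm / 0.001000 m) = 0.05367 mm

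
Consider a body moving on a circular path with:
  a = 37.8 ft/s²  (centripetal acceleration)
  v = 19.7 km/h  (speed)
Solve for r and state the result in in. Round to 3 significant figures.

102 in

Rearranging a = v²/r for r: r = v²/a.
a = 37.8 ft/s² = 11.52 m/s²; v = 19.7 km/h = 5.472 m/s.
r = 2.599 m
2.599 m × (1 in / 0.02540 m) = 102.3 in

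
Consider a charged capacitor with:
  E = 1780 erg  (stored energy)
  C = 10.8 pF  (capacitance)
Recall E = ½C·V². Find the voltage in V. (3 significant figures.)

Rearranging: V = √(2E/C).
E = 1780 erg = 1.780×10^-4 J; C = 10.8 pF = 1.080×10^-11 F.
V = 5741 V

5740 V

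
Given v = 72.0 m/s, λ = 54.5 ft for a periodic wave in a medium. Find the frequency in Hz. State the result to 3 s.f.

4.33 Hz

Rearranging: f = v/λ.
v = 72.0 m/s; λ = 54.5 ft = 16.61 m.
f = 4.334 Hz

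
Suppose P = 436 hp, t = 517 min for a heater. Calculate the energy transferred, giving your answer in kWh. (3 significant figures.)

Solving P = W/t for W: W = P·t.
P = 436 hp = 3.251×10^5 W; t = 517 min = 31020 s.
W = 1.009×10^10 J
1.009×10^10 J × (1 kWh / 3.600×10^6 J) = 2801 kWh

2800 kWh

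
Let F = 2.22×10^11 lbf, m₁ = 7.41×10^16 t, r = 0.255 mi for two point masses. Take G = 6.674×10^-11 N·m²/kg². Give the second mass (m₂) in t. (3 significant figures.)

33600 t

Solving F = G·m₁·m₂/r² for m₂: m₂ = F·r²/(G·m₁).
F = 2.22×10^11 lbf = 9.875×10^11 N; m₁ = 7.41×10^16 t = 7.410×10^19 kg; r = 0.255 mi = 410.4 m; G = 6.674×10^-11 N·m²/kg².
m₂ = 3.363×10^7 kg
3.363×10^7 kg × (1 t / 1000 kg) = 33629 t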